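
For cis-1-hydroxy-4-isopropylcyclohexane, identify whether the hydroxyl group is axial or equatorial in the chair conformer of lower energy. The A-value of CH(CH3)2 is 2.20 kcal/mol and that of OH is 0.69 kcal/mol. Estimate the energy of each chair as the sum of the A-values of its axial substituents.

C1 and C4 have opposite parity, so for the cis isomer the two substituents are one axial and one equatorial in each chair.
Chair I (isopropyl axial, hydroxyl equatorial): E = 2.20 kcal/mol.
Chair II (isopropyl equatorial, hydroxyl axial): E = 0.69 kcal/mol.
Chair II is the more stable (lower-energy) conformer, and in that chair the hydroxyl group is axial.

axial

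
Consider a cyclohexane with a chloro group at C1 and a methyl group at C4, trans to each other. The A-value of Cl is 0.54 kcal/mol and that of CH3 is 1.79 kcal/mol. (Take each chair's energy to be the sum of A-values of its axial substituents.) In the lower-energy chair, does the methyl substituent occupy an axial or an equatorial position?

equatorial

C1 and C4 have opposite parity, so for the trans isomer the two substituents are e,e in one chair and a,a in the other.
Chair I (chloro axial, methyl axial): E = 2.33 kcal/mol.
Chair II (chloro equatorial, methyl equatorial): E = 0.00 kcal/mol.
Chair II is the more stable (lower-energy) conformer, and in that chair the methyl group is equatorial.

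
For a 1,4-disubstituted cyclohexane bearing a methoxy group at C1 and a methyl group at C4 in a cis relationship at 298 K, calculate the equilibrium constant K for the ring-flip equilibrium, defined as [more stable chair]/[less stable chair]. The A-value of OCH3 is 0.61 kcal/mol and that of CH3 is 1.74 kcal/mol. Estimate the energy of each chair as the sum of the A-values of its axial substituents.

C1 and C4 have opposite parity, so for the cis isomer the two substituents are one axial and one equatorial in each chair.
Chair I (methoxy axial, methyl equatorial): E = 0.61 kcal/mol; chair II (methoxy equatorial, methyl axial): E = 1.74 kcal/mol.
ΔG = 1.13 kcal/mol between the two chairs.
K = exp(ΔG/RT) with R = 1.987×10⁻³ kcal mol⁻¹ K⁻¹ and T = 298 K gives K ≈ 6.74.

K ≈ 6.74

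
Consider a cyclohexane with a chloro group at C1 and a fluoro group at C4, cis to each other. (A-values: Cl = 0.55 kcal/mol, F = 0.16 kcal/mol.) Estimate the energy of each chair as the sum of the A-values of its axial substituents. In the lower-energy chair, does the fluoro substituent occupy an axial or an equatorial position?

axial

C1 and C4 have opposite parity, so for the cis isomer the two substituents are one axial and one equatorial in each chair.
Chair I (chloro axial, fluoro equatorial): E = 0.55 kcal/mol.
Chair II (chloro equatorial, fluoro axial): E = 0.16 kcal/mol.
Chair II is the more stable (lower-energy) conformer, and in that chair the fluoro group is axial.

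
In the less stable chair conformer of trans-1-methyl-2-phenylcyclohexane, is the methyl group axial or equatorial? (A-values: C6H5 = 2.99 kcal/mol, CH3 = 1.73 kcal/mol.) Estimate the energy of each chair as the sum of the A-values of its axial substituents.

axial

C1 and C2 have opposite parity, so for the trans isomer the two substituents are e,e in one chair and a,a in the other.
Chair I (phenyl axial, methyl axial): E = 4.72 kcal/mol.
Chair II (phenyl equatorial, methyl equatorial): E = 0.00 kcal/mol.
Chair I is the less stable (higher-energy) conformer, and in that chair the methyl group is axial.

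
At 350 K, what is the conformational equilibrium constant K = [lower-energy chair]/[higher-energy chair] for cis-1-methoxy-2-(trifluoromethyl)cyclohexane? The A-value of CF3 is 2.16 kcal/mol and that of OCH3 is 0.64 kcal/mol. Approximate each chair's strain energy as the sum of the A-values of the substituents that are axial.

C1 and C2 have opposite parity, so for the cis isomer the two substituents are one axial and one equatorial in each chair.
Chair I (trifluoromethyl axial, methoxy equatorial): E = 2.16 kcal/mol; chair II (trifluoromethyl equatorial, methoxy axial): E = 0.64 kcal/mol.
ΔG = 1.52 kcal/mol between the two chairs.
K = exp(ΔG/RT) with R = 1.987×10⁻³ kcal mol⁻¹ K⁻¹ and T = 350 K gives K ≈ 8.9.

K ≈ 8.90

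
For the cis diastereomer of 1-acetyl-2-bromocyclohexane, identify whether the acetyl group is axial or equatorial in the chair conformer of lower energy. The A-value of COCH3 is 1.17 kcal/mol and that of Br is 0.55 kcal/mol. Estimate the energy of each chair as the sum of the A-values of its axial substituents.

C1 and C2 have opposite parity, so for the cis isomer the two substituents are one axial and one equatorial in each chair.
Chair I (acetyl axial, bromo equatorial): E = 1.17 kcal/mol.
Chair II (acetyl equatorial, bromo axial): E = 0.55 kcal/mol.
Chair II is the more stable (lower-energy) conformer, and in that chair the acetyl group is equatorial.

equatorial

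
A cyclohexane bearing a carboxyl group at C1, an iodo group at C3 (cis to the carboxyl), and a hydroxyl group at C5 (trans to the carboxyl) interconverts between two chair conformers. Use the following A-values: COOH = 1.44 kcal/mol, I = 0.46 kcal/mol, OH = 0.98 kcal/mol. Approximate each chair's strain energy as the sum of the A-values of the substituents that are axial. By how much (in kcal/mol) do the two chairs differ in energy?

Chair I (carboxyl axial, iodo axial, hydroxyl equatorial): E = 1.90 kcal/mol.
Chair II (carboxyl equatorial, iodo equatorial, hydroxyl axial): E = 0.98 kcal/mol.
ΔE = 1.90 − 0.98 = 0.92 kcal/mol; chair II is more stable.

0.92 kcal/mol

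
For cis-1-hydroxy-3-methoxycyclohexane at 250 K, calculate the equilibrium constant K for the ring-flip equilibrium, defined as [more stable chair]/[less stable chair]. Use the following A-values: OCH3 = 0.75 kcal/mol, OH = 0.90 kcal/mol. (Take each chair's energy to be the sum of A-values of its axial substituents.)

C1 and C3 have the same parity, so for the cis isomer the two substituents are e,e in one chair and a,a in the other.
Chair I (methoxy axial, hydroxyl axial): E = 1.65 kcal/mol; chair II (methoxy equatorial, hydroxyl equatorial): E = 0.00 kcal/mol.
ΔG = 1.65 kcal/mol between the two chairs.
K = exp(ΔG/RT) with R = 1.987×10⁻³ kcal mol⁻¹ K⁻¹ and T = 250 K gives K ≈ 27.7.

K ≈ 27.7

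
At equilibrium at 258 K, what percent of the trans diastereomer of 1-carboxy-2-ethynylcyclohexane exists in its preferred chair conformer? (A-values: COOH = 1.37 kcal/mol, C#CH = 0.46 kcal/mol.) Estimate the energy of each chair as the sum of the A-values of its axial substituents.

97.3%

C1 and C2 have opposite parity, so for the trans isomer the two substituents are e,e in one chair and a,a in the other.
Chair I (carboxyl axial, ethynyl axial): E = 1.83 kcal/mol; chair II (carboxyl equatorial, ethynyl equatorial): E = 0.00 kcal/mol.
ΔG = 1.83 kcal/mol between the two chairs.
K = exp(ΔG/RT) with R = 1.987×10⁻³ kcal mol⁻¹ K⁻¹ and T = 258 K gives K ≈ 35.5.
Fraction in the lower-energy chair = K/(K+1) = 97.3%.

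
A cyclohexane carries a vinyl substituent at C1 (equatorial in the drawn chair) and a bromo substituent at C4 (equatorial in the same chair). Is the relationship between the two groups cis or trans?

C1 and C4 have opposite parity, so their axial bonds point in opposite directions.
With opposite-parity carbons, two substituents on the same face are one axial and one equatorial; opposite faces give both axial or both equatorial.
Here the groups are equatorial/equatorial → opposite face → trans.

trans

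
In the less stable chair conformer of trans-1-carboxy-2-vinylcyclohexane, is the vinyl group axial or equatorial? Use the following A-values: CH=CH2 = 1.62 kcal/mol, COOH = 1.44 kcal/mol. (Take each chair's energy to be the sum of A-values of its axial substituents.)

C1 and C2 have opposite parity, so for the trans isomer the two substituents are e,e in one chair and a,a in the other.
Chair I (vinyl axial, carboxyl axial): E = 3.06 kcal/mol.
Chair II (vinyl equatorial, carboxyl equatorial): E = 0.00 kcal/mol.
Chair I is the less stable (higher-energy) conformer, and in that chair the vinyl group is axial.

axial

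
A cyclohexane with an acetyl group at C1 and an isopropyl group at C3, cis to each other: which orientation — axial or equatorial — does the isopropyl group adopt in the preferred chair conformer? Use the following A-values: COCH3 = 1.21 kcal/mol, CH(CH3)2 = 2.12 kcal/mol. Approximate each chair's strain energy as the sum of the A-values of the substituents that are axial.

equatorial

C1 and C3 have the same parity, so for the cis isomer the two substituents are e,e in one chair and a,a in the other.
Chair I (acetyl axial, isopropyl axial): E = 3.33 kcal/mol.
Chair II (acetyl equatorial, isopropyl equatorial): E = 0.00 kcal/mol.
Chair II is the more stable (lower-energy) conformer, and in that chair the isopropyl group is equatorial.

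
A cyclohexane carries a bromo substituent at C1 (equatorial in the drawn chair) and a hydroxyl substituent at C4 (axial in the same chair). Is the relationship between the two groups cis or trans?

C1 and C4 have opposite parity, so their axial bonds point in opposite directions.
With opposite-parity carbons, two substituents on the same face are one axial and one equatorial; opposite faces give both axial or both equatorial.
Here the groups are equatorial/axial → same face → cis.

cis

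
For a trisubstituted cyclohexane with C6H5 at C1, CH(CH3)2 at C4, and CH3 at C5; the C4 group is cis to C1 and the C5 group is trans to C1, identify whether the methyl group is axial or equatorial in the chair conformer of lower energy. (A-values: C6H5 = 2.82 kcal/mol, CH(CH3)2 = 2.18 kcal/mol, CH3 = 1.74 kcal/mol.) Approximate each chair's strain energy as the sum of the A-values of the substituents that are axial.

Chair I (phenyl axial, isopropyl equatorial, methyl equatorial): E = 2.82 kcal/mol.
Chair II (phenyl equatorial, isopropyl axial, methyl axial): E = 3.92 kcal/mol.
Chair I is the more stable (lower-energy) conformer, and in that chair the methyl group is equatorial.

equatorial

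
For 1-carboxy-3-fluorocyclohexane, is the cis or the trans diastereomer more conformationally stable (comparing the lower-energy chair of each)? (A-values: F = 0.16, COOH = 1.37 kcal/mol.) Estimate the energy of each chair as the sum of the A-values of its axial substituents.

At 1,3 positions (parity same): cis → (e,e or a,a); trans → (a,e or e,a).
Best chair for cis: E = 0.00 kcal/mol; best chair for trans: E = 0.16 kcal/mol.
The cis isomer is lower by 0.16 kcal/mol.

cis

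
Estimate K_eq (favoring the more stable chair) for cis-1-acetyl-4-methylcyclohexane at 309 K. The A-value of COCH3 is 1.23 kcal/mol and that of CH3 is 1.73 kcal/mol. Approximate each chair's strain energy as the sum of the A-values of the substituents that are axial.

C1 and C4 have opposite parity, so for the cis isomer the two substituents are one axial and one equatorial in each chair.
Chair I (acetyl axial, methyl equatorial): E = 1.23 kcal/mol; chair II (acetyl equatorial, methyl axial): E = 1.73 kcal/mol.
ΔG = 0.50 kcal/mol between the two chairs.
K = exp(ΔG/RT) with R = 1.987×10⁻³ kcal mol⁻¹ K⁻¹ and T = 309 K gives K ≈ 2.26.

K ≈ 2.26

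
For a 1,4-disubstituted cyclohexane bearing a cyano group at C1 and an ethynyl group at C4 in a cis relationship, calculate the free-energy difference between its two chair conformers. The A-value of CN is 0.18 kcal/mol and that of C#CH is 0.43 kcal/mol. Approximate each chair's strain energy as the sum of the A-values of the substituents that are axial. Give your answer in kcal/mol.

0.25 kcal/mol

C1 and C4 have opposite parity, so for the cis isomer the two substituents are one axial and one equatorial in each chair.
Chair I (cyano axial, ethynyl equatorial): E = 0.18 kcal/mol.
Chair II (cyano equatorial, ethynyl axial): E = 0.43 kcal/mol.
ΔE = 0.43 − 0.18 = 0.25 kcal/mol; chair I is more stable.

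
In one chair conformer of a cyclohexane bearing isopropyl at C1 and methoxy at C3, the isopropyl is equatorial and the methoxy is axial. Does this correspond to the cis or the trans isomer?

trans

C1 and C3 have the same parity, so their axial bonds point in the same direction.
With same-parity carbons, two substituents on the same face are both axial or both equatorial; opposite faces give one of each.
Here the groups are equatorial/axial → opposite face → trans.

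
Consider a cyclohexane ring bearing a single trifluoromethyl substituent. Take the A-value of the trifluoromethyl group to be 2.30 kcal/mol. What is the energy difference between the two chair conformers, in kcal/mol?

A monosubstituted cyclohexane has one chair with the trifluoromethyl group axial (E = A = 2.30 kcal/mol) and one with it equatorial (E = 0).
ΔE = 2.30 − 0 = 2.30 kcal/mol.

2.30 kcal/mol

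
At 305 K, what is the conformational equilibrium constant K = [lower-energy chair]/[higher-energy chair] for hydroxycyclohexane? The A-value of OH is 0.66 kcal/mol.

One chair has the hydroxyl group axial (E = 0.66 kcal/mol) and the other has it equatorial (E = 0).
ΔG = 0.66 kcal/mol between the two chairs.
K = exp(ΔG/RT) with R = 1.987×10⁻³ kcal mol⁻¹ K⁻¹ and T = 305 K gives K ≈ 2.97.

K ≈ 2.97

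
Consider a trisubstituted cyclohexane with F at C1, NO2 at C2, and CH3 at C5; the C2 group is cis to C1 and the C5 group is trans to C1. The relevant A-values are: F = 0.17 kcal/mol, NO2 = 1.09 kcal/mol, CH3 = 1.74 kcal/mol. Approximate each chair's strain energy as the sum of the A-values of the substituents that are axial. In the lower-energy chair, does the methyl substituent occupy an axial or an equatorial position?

Chair I (fluoro axial, nitro equatorial, methyl equatorial): E = 0.17 kcal/mol.
Chair II (fluoro equatorial, nitro axial, methyl axial): E = 2.83 kcal/mol.
Chair I is the more stable (lower-energy) conformer, and in that chair the methyl group is equatorial.

equatorial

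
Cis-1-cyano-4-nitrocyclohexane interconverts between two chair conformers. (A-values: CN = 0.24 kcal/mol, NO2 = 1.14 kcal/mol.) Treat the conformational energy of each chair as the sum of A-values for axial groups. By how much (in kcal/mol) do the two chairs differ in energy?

0.90 kcal/mol

C1 and C4 have opposite parity, so for the cis isomer the two substituents are one axial and one equatorial in each chair.
Chair I (cyano axial, nitro equatorial): E = 0.24 kcal/mol.
Chair II (cyano equatorial, nitro axial): E = 1.14 kcal/mol.
ΔE = 1.14 − 0.24 = 0.90 kcal/mol; chair I is more stable.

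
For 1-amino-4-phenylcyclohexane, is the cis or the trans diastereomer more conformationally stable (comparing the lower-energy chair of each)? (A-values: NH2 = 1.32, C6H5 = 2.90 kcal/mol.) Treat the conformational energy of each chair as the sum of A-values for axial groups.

At 1,4 positions (parity opposite): cis → (a,e or e,a); trans → (e,e or a,a).
Best chair for cis: E = 1.32 kcal/mol; best chair for trans: E = 0.00 kcal/mol.
The trans isomer is lower by 1.32 kcal/mol.

trans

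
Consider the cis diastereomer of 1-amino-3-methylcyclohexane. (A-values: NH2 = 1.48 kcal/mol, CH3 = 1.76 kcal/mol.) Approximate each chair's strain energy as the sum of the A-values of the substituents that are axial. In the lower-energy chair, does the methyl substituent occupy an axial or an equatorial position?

equatorial

C1 and C3 have the same parity, so for the cis isomer the two substituents are e,e in one chair and a,a in the other.
Chair I (amino axial, methyl axial): E = 3.24 kcal/mol.
Chair II (amino equatorial, methyl equatorial): E = 0.00 kcal/mol.
Chair II is the more stable (lower-energy) conformer, and in that chair the methyl group is equatorial.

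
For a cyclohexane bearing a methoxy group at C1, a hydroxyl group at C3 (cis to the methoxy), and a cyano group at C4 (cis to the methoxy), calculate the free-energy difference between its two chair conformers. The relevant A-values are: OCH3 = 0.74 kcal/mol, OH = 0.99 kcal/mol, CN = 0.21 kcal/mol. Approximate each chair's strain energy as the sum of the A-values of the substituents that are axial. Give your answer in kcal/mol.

Chair I (methoxy axial, hydroxyl axial, cyano equatorial): E = 1.73 kcal/mol.
Chair II (methoxy equatorial, hydroxyl equatorial, cyano axial): E = 0.21 kcal/mol.
ΔE = 1.73 − 0.21 = 1.52 kcal/mol; chair II is more stable.

1.52 kcal/mol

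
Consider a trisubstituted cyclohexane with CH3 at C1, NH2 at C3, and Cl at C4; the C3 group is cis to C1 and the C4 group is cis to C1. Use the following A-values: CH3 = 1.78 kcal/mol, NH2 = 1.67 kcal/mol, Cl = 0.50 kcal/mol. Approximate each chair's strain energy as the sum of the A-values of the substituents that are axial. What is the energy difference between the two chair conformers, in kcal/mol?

2.95 kcal/mol

Chair I (methyl axial, amino axial, chloro equatorial): E = 3.45 kcal/mol.
Chair II (methyl equatorial, amino equatorial, chloro axial): E = 0.50 kcal/mol.
ΔE = 3.45 − 0.50 = 2.95 kcal/mol; chair II is more stable.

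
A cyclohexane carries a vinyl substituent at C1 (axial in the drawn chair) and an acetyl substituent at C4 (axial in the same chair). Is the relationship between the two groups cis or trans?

C1 and C4 have opposite parity, so their axial bonds point in opposite directions.
With opposite-parity carbons, two substituents on the same face are one axial and one equatorial; opposite faces give both axial or both equatorial.
Here the groups are axial/axial → opposite face → trans.

trans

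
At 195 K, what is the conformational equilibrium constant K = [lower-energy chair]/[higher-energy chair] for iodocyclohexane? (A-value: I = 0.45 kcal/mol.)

One chair has the iodo group axial (E = 0.45 kcal/mol) and the other has it equatorial (E = 0).
ΔG = 0.45 kcal/mol between the two chairs.
K = exp(ΔG/RT) with R = 1.987×10⁻³ kcal mol⁻¹ K⁻¹ and T = 195 K gives K ≈ 3.19.

K ≈ 3.19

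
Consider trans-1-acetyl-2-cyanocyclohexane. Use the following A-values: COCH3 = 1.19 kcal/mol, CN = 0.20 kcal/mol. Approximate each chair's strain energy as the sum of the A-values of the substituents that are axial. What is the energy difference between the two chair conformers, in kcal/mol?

C1 and C2 have opposite parity, so for the trans isomer the two substituents are e,e in one chair and a,a in the other.
Chair I (acetyl axial, cyano axial): E = 1.39 kcal/mol.
Chair II (acetyl equatorial, cyano equatorial): E = 0.00 kcal/mol.
ΔE = 1.39 − 0.00 = 1.39 kcal/mol; chair II is more stable.

1.39 kcal/mol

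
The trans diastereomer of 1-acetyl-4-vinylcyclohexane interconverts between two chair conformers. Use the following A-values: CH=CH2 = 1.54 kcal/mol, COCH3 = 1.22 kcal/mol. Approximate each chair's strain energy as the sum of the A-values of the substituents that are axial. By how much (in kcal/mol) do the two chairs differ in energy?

2.76 kcal/mol

C1 and C4 have opposite parity, so for the trans isomer the two substituents are e,e in one chair and a,a in the other.
Chair I (vinyl axial, acetyl axial): E = 2.76 kcal/mol.
Chair II (vinyl equatorial, acetyl equatorial): E = 0.00 kcal/mol.
ΔE = 2.76 − 0.00 = 2.76 kcal/mol; chair II is more stable.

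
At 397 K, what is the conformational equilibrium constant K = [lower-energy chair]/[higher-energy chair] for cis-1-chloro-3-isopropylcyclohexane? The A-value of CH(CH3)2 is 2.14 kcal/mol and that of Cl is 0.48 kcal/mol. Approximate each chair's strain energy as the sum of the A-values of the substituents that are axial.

C1 and C3 have the same parity, so for the cis isomer the two substituents are e,e in one chair and a,a in the other.
Chair I (isopropyl axial, chloro axial): E = 2.62 kcal/mol; chair II (isopropyl equatorial, chloro equatorial): E = 0.00 kcal/mol.
ΔG = 2.62 kcal/mol between the two chairs.
K = exp(ΔG/RT) with R = 1.987×10⁻³ kcal mol⁻¹ K⁻¹ and T = 397 K gives K ≈ 27.7.

K ≈ 27.7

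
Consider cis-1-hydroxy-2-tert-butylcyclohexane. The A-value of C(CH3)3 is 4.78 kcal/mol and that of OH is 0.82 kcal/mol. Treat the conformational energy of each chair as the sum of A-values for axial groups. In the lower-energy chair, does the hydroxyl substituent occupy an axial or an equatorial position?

C1 and C2 have opposite parity, so for the cis isomer the two substituents are one axial and one equatorial in each chair.
Chair I (tert-butyl axial, hydroxyl equatorial): E = 4.78 kcal/mol.
Chair II (tert-butyl equatorial, hydroxyl axial): E = 0.82 kcal/mol.
Chair II is the more stable (lower-energy) conformer, and in that chair the hydroxyl group is axial.

axial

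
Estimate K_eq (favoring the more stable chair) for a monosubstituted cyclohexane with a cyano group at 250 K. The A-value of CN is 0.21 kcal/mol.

One chair has the cyano group axial (E = 0.21 kcal/mol) and the other has it equatorial (E = 0).
ΔG = 0.21 kcal/mol between the two chairs.
K = exp(ΔG/RT) with R = 1.987×10⁻³ kcal mol⁻¹ K⁻¹ and T = 250 K gives K ≈ 1.53.

K ≈ 1.53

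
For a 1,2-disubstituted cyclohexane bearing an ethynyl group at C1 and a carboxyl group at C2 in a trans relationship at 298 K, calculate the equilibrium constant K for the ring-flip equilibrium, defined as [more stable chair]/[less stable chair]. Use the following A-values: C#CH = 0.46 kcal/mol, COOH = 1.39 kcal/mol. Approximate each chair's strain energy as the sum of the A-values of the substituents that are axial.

C1 and C2 have opposite parity, so for the trans isomer the two substituents are e,e in one chair and a,a in the other.
Chair I (ethynyl axial, carboxyl axial): E = 1.85 kcal/mol; chair II (ethynyl equatorial, carboxyl equatorial): E = 0.00 kcal/mol.
ΔG = 1.85 kcal/mol between the two chairs.
K = exp(ΔG/RT) with R = 1.987×10⁻³ kcal mol⁻¹ K⁻¹ and T = 298 K gives K ≈ 22.7.

K ≈ 22.7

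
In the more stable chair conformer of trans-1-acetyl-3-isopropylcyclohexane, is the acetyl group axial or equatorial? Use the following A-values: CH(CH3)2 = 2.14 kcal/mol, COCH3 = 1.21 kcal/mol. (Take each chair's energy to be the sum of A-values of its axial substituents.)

axial

C1 and C3 have the same parity, so for the trans isomer the two substituents are one axial and one equatorial in each chair.
Chair I (isopropyl axial, acetyl equatorial): E = 2.14 kcal/mol.
Chair II (isopropyl equatorial, acetyl axial): E = 1.21 kcal/mol.
Chair II is the more stable (lower-energy) conformer, and in that chair the acetyl group is axial.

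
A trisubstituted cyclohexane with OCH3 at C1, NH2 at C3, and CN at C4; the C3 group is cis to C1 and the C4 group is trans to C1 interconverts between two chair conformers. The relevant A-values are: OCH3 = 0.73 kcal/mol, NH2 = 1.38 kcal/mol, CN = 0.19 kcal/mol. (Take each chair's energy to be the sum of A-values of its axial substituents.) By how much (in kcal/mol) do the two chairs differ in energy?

Chair I (methoxy axial, amino axial, cyano axial): E = 2.30 kcal/mol.
Chair II (methoxy equatorial, amino equatorial, cyano equatorial): E = 0.00 kcal/mol.
ΔE = 2.30 − 0.00 = 2.30 kcal/mol; chair II is more stable.

2.30 kcal/mol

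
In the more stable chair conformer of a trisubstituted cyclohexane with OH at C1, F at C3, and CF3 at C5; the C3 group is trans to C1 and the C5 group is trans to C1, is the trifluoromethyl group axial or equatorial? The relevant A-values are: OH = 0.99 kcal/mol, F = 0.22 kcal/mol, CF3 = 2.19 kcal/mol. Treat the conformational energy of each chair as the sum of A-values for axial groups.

equatorial

Chair I (hydroxyl axial, fluoro equatorial, trifluoromethyl equatorial): E = 0.99 kcal/mol.
Chair II (hydroxyl equatorial, fluoro axial, trifluoromethyl axial): E = 2.41 kcal/mol.
Chair I is the more stable (lower-energy) conformer, and in that chair the trifluoromethyl group is equatorial.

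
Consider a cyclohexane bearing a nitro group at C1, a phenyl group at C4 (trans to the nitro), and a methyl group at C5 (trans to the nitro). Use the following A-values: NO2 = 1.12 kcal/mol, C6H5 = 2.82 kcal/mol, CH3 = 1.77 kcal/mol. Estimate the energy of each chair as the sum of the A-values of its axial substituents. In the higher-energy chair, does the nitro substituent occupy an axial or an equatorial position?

axial

Chair I (nitro axial, phenyl axial, methyl equatorial): E = 3.94 kcal/mol.
Chair II (nitro equatorial, phenyl equatorial, methyl axial): E = 1.77 kcal/mol.
Chair I is the less stable (higher-energy) conformer, and in that chair the nitro group is axial.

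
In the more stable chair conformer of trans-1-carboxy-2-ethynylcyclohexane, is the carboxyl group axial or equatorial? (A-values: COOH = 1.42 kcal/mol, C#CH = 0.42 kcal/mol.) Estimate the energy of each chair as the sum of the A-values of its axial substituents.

C1 and C2 have opposite parity, so for the trans isomer the two substituents are e,e in one chair and a,a in the other.
Chair I (carboxyl axial, ethynyl axial): E = 1.84 kcal/mol.
Chair II (carboxyl equatorial, ethynyl equatorial): E = 0.00 kcal/mol.
Chair II is the more stable (lower-energy) conformer, and in that chair the carboxyl group is equatorial.

equatorial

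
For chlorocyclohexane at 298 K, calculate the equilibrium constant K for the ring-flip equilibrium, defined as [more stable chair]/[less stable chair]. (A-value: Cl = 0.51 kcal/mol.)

One chair has the chloro group axial (E = 0.51 kcal/mol) and the other has it equatorial (E = 0).
ΔG = 0.51 kcal/mol between the two chairs.
K = exp(ΔG/RT) with R = 1.987×10⁻³ kcal mol⁻¹ K⁻¹ and T = 298 K gives K ≈ 2.37.

K ≈ 2.37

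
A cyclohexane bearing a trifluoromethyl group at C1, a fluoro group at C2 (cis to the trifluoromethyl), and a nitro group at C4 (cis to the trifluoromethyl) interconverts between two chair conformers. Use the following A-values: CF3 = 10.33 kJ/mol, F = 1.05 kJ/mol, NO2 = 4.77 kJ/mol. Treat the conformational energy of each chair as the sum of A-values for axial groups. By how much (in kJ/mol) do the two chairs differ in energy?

Chair I (trifluoromethyl axial, fluoro equatorial, nitro equatorial): E = 10.33 kJ/mol.
Chair II (trifluoromethyl equatorial, fluoro axial, nitro axial): E = 5.82 kJ/mol.
ΔE = 10.33 − 5.82 = 4.51 kJ/mol; chair II is more stable.

4.51 kJ/mol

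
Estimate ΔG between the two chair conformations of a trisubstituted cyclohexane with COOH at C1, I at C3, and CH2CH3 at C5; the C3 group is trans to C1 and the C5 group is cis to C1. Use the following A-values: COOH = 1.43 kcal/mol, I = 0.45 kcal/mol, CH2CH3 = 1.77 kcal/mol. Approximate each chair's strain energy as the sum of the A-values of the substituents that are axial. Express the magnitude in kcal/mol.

Chair I (carboxyl axial, iodo equatorial, ethyl axial): E = 3.20 kcal/mol.
Chair II (carboxyl equatorial, iodo axial, ethyl equatorial): E = 0.45 kcal/mol.
ΔE = 3.20 − 0.45 = 2.75 kcal/mol; chair II is more stable.

2.75 kcal/mol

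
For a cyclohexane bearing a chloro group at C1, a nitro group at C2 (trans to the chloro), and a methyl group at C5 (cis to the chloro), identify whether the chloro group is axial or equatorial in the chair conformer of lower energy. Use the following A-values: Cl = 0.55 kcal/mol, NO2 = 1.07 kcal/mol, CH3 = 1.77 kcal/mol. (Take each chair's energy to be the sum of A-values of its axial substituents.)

Chair I (chloro axial, nitro axial, methyl axial): E = 3.39 kcal/mol.
Chair II (chloro equatorial, nitro equatorial, methyl equatorial): E = 0.00 kcal/mol.
Chair II is the more stable (lower-energy) conformer, and in that chair the chloro group is equatorial.

equatorial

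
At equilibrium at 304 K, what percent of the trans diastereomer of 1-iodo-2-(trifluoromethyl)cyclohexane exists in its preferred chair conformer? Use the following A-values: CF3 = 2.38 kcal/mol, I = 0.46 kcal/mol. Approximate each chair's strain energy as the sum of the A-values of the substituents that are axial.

99.1%

C1 and C2 have opposite parity, so for the trans isomer the two substituents are e,e in one chair and a,a in the other.
Chair I (trifluoromethyl axial, iodo axial): E = 2.84 kcal/mol; chair II (trifluoromethyl equatorial, iodo equatorial): E = 0.00 kcal/mol.
ΔG = 2.84 kcal/mol between the two chairs.
K = exp(ΔG/RT) with R = 1.987×10⁻³ kcal mol⁻¹ K⁻¹ and T = 304 K gives K ≈ 110.
Fraction in the lower-energy chair = K/(K+1) = 99.1%.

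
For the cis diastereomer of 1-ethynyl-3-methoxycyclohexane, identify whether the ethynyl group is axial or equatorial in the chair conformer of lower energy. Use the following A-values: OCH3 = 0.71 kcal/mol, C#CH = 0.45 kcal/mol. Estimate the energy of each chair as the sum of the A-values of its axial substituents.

C1 and C3 have the same parity, so for the cis isomer the two substituents are e,e in one chair and a,a in the other.
Chair I (methoxy axial, ethynyl axial): E = 1.16 kcal/mol.
Chair II (methoxy equatorial, ethynyl equatorial): E = 0.00 kcal/mol.
Chair II is the more stable (lower-energy) conformer, and in that chair the ethynyl group is equatorial.

equatorial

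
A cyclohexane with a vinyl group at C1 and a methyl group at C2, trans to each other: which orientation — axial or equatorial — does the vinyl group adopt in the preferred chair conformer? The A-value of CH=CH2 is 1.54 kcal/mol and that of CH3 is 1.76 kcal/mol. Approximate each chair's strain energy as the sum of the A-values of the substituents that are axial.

C1 and C2 have opposite parity, so for the trans isomer the two substituents are e,e in one chair and a,a in the other.
Chair I (vinyl axial, methyl axial): E = 3.30 kcal/mol.
Chair II (vinyl equatorial, methyl equatorial): E = 0.00 kcal/mol.
Chair II is the more stable (lower-energy) conformer, and in that chair the vinyl group is equatorial.

equatorial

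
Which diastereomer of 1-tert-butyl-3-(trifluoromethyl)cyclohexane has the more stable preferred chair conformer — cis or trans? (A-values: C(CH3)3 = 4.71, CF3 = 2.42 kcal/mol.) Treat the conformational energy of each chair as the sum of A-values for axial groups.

cis

At 1,3 positions (parity same): cis → (e,e or a,a); trans → (a,e or e,a).
Best chair for cis: E = 0.00 kcal/mol; best chair for trans: E = 2.42 kcal/mol.
The cis isomer is lower by 2.42 kcal/mol.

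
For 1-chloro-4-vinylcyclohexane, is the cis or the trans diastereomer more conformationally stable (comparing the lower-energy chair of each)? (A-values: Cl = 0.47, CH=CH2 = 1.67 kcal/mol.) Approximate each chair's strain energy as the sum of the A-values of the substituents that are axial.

trans

At 1,4 positions (parity opposite): cis → (a,e or e,a); trans → (e,e or a,a).
Best chair for cis: E = 0.47 kcal/mol; best chair for trans: E = 0.00 kcal/mol.
The trans isomer is lower by 0.47 kcal/mol.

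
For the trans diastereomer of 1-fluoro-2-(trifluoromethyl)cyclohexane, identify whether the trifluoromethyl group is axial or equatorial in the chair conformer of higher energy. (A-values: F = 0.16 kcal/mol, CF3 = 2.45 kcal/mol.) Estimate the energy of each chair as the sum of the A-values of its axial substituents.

axial

C1 and C2 have opposite parity, so for the trans isomer the two substituents are e,e in one chair and a,a in the other.
Chair I (fluoro axial, trifluoromethyl axial): E = 2.61 kcal/mol.
Chair II (fluoro equatorial, trifluoromethyl equatorial): E = 0.00 kcal/mol.
Chair I is the less stable (higher-energy) conformer, and in that chair the trifluoromethyl group is axial.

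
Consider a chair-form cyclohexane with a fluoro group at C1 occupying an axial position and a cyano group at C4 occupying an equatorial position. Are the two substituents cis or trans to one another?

cis

C1 and C4 have opposite parity, so their axial bonds point in opposite directions.
With opposite-parity carbons, two substituents on the same face are one axial and one equatorial; opposite faces give both axial or both equatorial.
Here the groups are axial/equatorial → same face → cis.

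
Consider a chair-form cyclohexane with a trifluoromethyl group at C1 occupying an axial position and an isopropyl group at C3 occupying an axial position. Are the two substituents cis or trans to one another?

C1 and C3 have the same parity, so their axial bonds point in the same direction.
With same-parity carbons, two substituents on the same face are both axial or both equatorial; opposite faces give one of each.
Here the groups are axial/axial → same face → cis.

cis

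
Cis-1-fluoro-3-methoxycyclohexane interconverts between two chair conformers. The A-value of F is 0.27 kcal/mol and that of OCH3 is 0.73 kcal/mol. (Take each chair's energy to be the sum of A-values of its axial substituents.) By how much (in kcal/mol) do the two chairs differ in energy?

1.00 kcal/mol

C1 and C3 have the same parity, so for the cis isomer the two substituents are e,e in one chair and a,a in the other.
Chair I (fluoro axial, methoxy axial): E = 1.00 kcal/mol.
Chair II (fluoro equatorial, methoxy equatorial): E = 0.00 kcal/mol.
ΔE = 1.00 − 0.00 = 1.00 kcal/mol; chair II is more stable.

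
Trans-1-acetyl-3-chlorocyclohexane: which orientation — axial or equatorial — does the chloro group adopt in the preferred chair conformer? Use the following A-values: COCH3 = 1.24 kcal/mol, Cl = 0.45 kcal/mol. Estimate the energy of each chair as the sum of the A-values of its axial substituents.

C1 and C3 have the same parity, so for the trans isomer the two substituents are one axial and one equatorial in each chair.
Chair I (acetyl axial, chloro equatorial): E = 1.24 kcal/mol.
Chair II (acetyl equatorial, chloro axial): E = 0.45 kcal/mol.
Chair II is the more stable (lower-energy) conformer, and in that chair the chloro group is axial.

axial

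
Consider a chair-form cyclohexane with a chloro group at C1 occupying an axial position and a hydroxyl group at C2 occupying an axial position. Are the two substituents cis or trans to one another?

C1 and C2 have opposite parity, so their axial bonds point in opposite directions.
With opposite-parity carbons, two substituents on the same face are one axial and one equatorial; opposite faces give both axial or both equatorial.
Here the groups are axial/axial → opposite face → trans.

trans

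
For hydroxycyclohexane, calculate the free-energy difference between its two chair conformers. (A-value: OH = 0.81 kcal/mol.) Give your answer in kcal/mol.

0.81 kcal/mol

A monosubstituted cyclohexane has one chair with the hydroxyl group axial (E = A = 0.81 kcal/mol) and one with it equatorial (E = 0).
ΔE = 0.81 − 0 = 0.81 kcal/mol.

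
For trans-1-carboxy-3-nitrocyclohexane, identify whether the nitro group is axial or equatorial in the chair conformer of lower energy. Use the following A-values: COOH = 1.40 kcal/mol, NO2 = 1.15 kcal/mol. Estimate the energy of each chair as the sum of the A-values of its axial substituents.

axial

C1 and C3 have the same parity, so for the trans isomer the two substituents are one axial and one equatorial in each chair.
Chair I (carboxyl axial, nitro equatorial): E = 1.40 kcal/mol.
Chair II (carboxyl equatorial, nitro axial): E = 1.15 kcal/mol.
Chair II is the more stable (lower-energy) conformer, and in that chair the nitro group is axial.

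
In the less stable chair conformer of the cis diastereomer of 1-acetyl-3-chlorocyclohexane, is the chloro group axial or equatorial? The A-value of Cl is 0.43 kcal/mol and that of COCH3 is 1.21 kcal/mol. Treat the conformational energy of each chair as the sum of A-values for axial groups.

C1 and C3 have the same parity, so for the cis isomer the two substituents are e,e in one chair and a,a in the other.
Chair I (chloro axial, acetyl axial): E = 1.64 kcal/mol.
Chair II (chloro equatorial, acetyl equatorial): E = 0.00 kcal/mol.
Chair I is the less stable (higher-energy) conformer, and in that chair the chloro group is axial.

axial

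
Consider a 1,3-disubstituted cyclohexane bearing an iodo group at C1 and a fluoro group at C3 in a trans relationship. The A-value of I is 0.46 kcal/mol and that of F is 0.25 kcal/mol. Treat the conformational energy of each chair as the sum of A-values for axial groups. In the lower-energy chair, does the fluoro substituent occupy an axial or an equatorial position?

C1 and C3 have the same parity, so for the trans isomer the two substituents are one axial and one equatorial in each chair.
Chair I (iodo axial, fluoro equatorial): E = 0.46 kcal/mol.
Chair II (iodo equatorial, fluoro axial): E = 0.25 kcal/mol.
Chair II is the more stable (lower-energy) conformer, and in that chair the fluoro group is axial.

axial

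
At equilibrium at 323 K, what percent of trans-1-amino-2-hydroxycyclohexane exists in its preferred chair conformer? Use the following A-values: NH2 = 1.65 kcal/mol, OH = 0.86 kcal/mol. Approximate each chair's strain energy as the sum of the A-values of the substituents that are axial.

98.0%

C1 and C2 have opposite parity, so for the trans isomer the two substituents are e,e in one chair and a,a in the other.
Chair I (amino axial, hydroxyl axial): E = 2.51 kcal/mol; chair II (amino equatorial, hydroxyl equatorial): E = 0.00 kcal/mol.
ΔG = 2.51 kcal/mol between the two chairs.
K = exp(ΔG/RT) with R = 1.987×10⁻³ kcal mol⁻¹ K⁻¹ and T = 323 K gives K ≈ 49.9.
Fraction in the lower-energy chair = K/(K+1) = 98.0%.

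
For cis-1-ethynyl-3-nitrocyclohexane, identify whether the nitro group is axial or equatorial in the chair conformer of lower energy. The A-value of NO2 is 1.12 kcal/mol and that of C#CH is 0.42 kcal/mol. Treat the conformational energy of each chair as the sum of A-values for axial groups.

C1 and C3 have the same parity, so for the cis isomer the two substituents are e,e in one chair and a,a in the other.
Chair I (nitro axial, ethynyl axial): E = 1.54 kcal/mol.
Chair II (nitro equatorial, ethynyl equatorial): E = 0.00 kcal/mol.
Chair II is the more stable (lower-energy) conformer, and in that chair the nitro group is equatorial.

equatorial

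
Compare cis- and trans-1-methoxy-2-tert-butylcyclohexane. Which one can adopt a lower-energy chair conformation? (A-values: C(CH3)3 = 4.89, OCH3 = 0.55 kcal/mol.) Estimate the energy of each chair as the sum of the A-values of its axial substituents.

At 1,2 positions (parity opposite): cis → (a,e or e,a); trans → (e,e or a,a).
Best chair for cis: E = 0.55 kcal/mol; best chair for trans: E = 0.00 kcal/mol.
The trans isomer is lower by 0.55 kcal/mol.

trans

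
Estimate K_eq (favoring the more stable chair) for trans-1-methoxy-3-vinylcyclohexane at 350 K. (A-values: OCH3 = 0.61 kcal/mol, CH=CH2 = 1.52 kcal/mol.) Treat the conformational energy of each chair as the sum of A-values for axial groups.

C1 and C3 have the same parity, so for the trans isomer the two substituents are one axial and one equatorial in each chair.
Chair I (methoxy axial, vinyl equatorial): E = 0.61 kcal/mol; chair II (methoxy equatorial, vinyl axial): E = 1.52 kcal/mol.
ΔG = 0.91 kcal/mol between the two chairs.
K = exp(ΔG/RT) with R = 1.987×10⁻³ kcal mol⁻¹ K⁻¹ and T = 350 K gives K ≈ 3.7.

K ≈ 3.70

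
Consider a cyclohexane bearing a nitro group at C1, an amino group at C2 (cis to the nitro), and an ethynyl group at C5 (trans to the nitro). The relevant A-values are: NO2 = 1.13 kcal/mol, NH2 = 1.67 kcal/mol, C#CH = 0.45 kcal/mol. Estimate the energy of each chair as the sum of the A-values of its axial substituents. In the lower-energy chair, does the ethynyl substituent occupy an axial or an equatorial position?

equatorial

Chair I (nitro axial, amino equatorial, ethynyl equatorial): E = 1.13 kcal/mol.
Chair II (nitro equatorial, amino axial, ethynyl axial): E = 2.12 kcal/mol.
Chair I is the more stable (lower-energy) conformer, and in that chair the ethynyl group is equatorial.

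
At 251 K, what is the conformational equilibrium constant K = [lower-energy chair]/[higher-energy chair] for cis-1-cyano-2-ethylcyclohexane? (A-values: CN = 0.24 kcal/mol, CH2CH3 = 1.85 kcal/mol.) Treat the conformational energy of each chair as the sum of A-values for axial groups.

C1 and C2 have opposite parity, so for the cis isomer the two substituents are one axial and one equatorial in each chair.
Chair I (cyano axial, ethyl equatorial): E = 0.24 kcal/mol; chair II (cyano equatorial, ethyl axial): E = 1.85 kcal/mol.
ΔG = 1.61 kcal/mol between the two chairs.
K = exp(ΔG/RT) with R = 1.987×10⁻³ kcal mol⁻¹ K⁻¹ and T = 251 K gives K ≈ 25.2.

K ≈ 25.2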